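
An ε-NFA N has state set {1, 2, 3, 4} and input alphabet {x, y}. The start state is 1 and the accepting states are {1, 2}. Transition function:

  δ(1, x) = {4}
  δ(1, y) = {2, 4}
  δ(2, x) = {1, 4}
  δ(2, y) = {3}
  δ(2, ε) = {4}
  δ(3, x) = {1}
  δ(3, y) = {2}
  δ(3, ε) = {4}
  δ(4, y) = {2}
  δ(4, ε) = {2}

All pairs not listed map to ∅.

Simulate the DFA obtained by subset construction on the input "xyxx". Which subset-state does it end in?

{1, 2, 4}

Start: {1}.
δ(1,x) = {4}.
Union: {4}.
ε-closure gives {2, 4}.
After x: {2, 4}.
δ(2,y) = {3}; δ(4,y) = {2}.
Union: {2, 3}.
ε-closure gives {2, 3, 4}.
After y: {2, 3, 4}.
δ(2,x) = {1, 4}; δ(3,x) = {1}; δ(4,x) = ∅.
Union: {1, 4}.
ε-closure gives {1, 2, 4}.
After x: {1, 2, 4}.
δ(1,x) = {4}; δ(2,x) = {1, 4}; δ(4,x) = ∅.
Union: {1, 4}.
ε-closure gives {1, 2, 4}.
After x: {1, 2, 4}.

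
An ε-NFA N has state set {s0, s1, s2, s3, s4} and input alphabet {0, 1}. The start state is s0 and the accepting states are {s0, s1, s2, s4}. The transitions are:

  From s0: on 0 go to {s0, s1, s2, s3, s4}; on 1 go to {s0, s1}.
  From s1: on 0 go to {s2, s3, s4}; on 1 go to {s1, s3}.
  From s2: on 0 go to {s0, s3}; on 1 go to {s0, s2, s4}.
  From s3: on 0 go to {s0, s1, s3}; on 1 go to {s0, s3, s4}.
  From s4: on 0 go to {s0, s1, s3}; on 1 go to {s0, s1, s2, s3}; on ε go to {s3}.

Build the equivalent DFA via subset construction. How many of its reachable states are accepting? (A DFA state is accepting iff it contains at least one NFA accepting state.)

5

Start state of the DFA: {s0} (ε-closure of the NFA start).
{s0} --0--> {s0, s1, s2, s3, s4}  [new]
{s0} --1--> {s0, s1}  [new]
{s0, s1, s2, s3, s4} --0--> {s0, s1, s2, s3, s4}  [seen]
{s0, s1, s2, s3, s4} --1--> {s0, s1, s2, s3, s4}  [seen]
{s0, s1} --0--> {s0, s1, s2, s3, s4}  [seen]
{s0, s1} --1--> {s0, s1, s3}  [new]
{s0, s1, s3} --0--> {s0, s1, s2, s3, s4}  [seen]
{s0, s1, s3} --1--> {s0, s1, s3, s4}  [new]
{s0, s1, s3, s4} --0--> {s0, s1, s2, s3, s4}  [seen]
{s0, s1, s3, s4} --1--> {s0, s1, s2, s3, s4}  [seen]
Reachable DFA states: {s0}, {s0, s1, s2, s3, s4}, {s0, s1}, {s0, s1, s3}, {s0, s1, s3, s4}.
Accepting DFA states (contain an NFA accepting state): {s0}, {s0, s1, s2, s3, s4}, {s0, s1}, {s0, s1, s3}, {s0, s1, s3, s4}.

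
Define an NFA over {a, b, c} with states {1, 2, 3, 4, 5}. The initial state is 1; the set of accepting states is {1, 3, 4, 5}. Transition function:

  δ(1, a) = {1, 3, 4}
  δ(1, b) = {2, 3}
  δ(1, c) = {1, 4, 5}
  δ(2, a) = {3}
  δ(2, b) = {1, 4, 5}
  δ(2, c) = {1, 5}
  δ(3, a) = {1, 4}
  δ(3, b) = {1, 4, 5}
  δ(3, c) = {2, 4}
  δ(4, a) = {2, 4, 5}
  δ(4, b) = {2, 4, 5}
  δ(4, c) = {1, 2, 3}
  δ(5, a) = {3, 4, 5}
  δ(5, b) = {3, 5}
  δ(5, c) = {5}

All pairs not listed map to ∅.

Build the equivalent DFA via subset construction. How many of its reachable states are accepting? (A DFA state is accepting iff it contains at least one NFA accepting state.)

7

Start state of the DFA: {1}.
{1} --a--> {1, 3, 4}  [new]
{1} --b--> {2, 3}  [new]
{1} --c--> {1, 4, 5}  [new]
{1, 3, 4} --a--> {1, 2, 3, 4, 5}  [new]
{1, 3, 4} --b--> {1, 2, 3, 4, 5}  [seen]
{1, 3, 4} --c--> {1, 2, 3, 4, 5}  [seen]
{2, 3} --a--> {1, 3, 4}  [seen]
{2, 3} --b--> {1, 4, 5}  [seen]
{2, 3} --c--> {1, 2, 4, 5}  [new]
{1, 4, 5} --a--> {1, 2, 3, 4, 5}  [seen]
{1, 4, 5} --b--> {2, 3, 4, 5}  [new]
{1, 4, 5} --c--> {1, 2, 3, 4, 5}  [seen]
{1, 2, 3, 4, 5} --a--> {1, 2, 3, 4, 5}  [seen]
{1, 2, 3, 4, 5} --b--> {1, 2, 3, 4, 5}  [seen]
{1, 2, 3, 4, 5} --c--> {1, 2, 3, 4, 5}  [seen]
{1, 2, 4, 5} --a--> {1, 2, 3, 4, 5}  [seen]
{1, 2, 4, 5} --b--> {1, 2, 3, 4, 5}  [seen]
{1, 2, 4, 5} --c--> {1, 2, 3, 4, 5}  [seen]
{2, 3, 4, 5} --a--> {1, 2, 3, 4, 5}  [seen]
{2, 3, 4, 5} --b--> {1, 2, 3, 4, 5}  [seen]
{2, 3, 4, 5} --c--> {1, 2, 3, 4, 5}  [seen]
Reachable DFA states: {1}, {1, 3, 4}, {2, 3}, {1, 4, 5}, {1, 2, 3, 4, 5}, {1, 2, 4, 5}, {2, 3, 4, 5}.
Accepting DFA states (contain an NFA accepting state): {1}, {1, 3, 4}, {2, 3}, {1, 4, 5}, {1, 2, 3, 4, 5}, {1, 2, 4, 5}, {2, 3, 4, 5}.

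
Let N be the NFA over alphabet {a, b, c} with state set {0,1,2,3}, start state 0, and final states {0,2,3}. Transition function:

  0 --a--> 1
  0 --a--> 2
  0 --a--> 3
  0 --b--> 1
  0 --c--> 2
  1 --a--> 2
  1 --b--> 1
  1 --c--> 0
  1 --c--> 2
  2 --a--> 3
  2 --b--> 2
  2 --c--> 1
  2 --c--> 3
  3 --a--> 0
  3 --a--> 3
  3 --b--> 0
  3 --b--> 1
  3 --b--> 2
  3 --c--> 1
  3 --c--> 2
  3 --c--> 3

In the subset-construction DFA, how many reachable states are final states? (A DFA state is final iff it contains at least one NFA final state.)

12

Start state of the DFA: {0}.
{0} --a--> {1,2,3}  [new]
{0} --b--> {1}  [new]
{0} --c--> {2}  [new]
{1,2,3} --a--> {0,2,3}  [new]
{1,2,3} --b--> {0,1,2}  [new]
{1,2,3} --c--> {0,1,2,3}  [new]
{1} --a--> {2}  [seen]
{1} --b--> {1}  [seen]
{1} --c--> {0,2}  [new]
{2} --a--> {3}  [new]
{2} --b--> {2}  [seen]
{2} --c--> {1,3}  [new]
{0,2,3} --a--> {0,1,2,3}  [seen]
{0,2,3} --b--> {0,1,2}  [seen]
{0,2,3} --c--> {1,2,3}  [seen]
{0,1,2} --a--> {1,2,3}  [seen]
{0,1,2} --b--> {1,2}  [new]
{0,1,2} --c--> {0,1,2,3}  [seen]
{0,1,2,3} --a--> {0,1,2,3}  [seen]
{0,1,2,3} --b--> {0,1,2}  [seen]
{0,1,2,3} --c--> {0,1,2,3}  [seen]
{0,2} --a--> {1,2,3}  [seen]
{0,2} --b--> {1,2}  [seen]
{0,2} --c--> {1,2,3}  [seen]
{3} --a--> {0,3}  [new]
{3} --b--> {0,1,2}  [seen]
{3} --c--> {1,2,3}  [seen]
{1,3} --a--> {0,2,3}  [seen]
{1,3} --b--> {0,1,2}  [seen]
{1,3} --c--> {0,1,2,3}  [seen]
{1,2} --a--> {2,3}  [new]
{1,2} --b--> {1,2}  [seen]
{1,2} --c--> {0,1,2,3}  [seen]
{0,3} --a--> {0,1,2,3}  [seen]
{0,3} --b--> {0,1,2}  [seen]
{0,3} --c--> {1,2,3}  [seen]
{2,3} --a--> {0,3}  [seen]
{2,3} --b--> {0,1,2}  [seen]
{2,3} --c--> {1,2,3}  [seen]
Reachable DFA states: {0}, {1,2,3}, {1}, {2}, {0,2,3}, {0,1,2}, {0,1,2,3}, {0,2}, {3}, {1,3}, {1,2}, {0,3}, {2,3}.
Accepting DFA states (contain an NFA accepting state): {0}, {1,2,3}, {2}, {0,2,3}, {0,1,2}, {0,1,2,3}, {0,2}, {3}, {1,3}, {1,2}, {0,3}, {2,3}.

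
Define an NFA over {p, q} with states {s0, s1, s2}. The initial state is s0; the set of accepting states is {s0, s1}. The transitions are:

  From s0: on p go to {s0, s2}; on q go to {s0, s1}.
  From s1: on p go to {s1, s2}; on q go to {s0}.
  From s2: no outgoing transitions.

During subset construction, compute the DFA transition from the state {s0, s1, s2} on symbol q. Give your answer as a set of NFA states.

δ(s0,q) = {s0, s1}; δ(s1,q) = {s0}; δ(s2,q) = ∅.
Union: {s0, s1}.

{s0, s1}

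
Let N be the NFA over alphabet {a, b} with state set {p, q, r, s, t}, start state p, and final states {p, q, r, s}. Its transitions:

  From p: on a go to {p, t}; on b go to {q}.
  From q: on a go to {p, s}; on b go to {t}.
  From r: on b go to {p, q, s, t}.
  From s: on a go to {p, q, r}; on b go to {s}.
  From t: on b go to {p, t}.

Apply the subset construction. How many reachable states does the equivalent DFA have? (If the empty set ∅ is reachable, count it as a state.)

Start state of the DFA: {p}.
{p} --a--> {p, t}  [new]
{p} --b--> {q}  [new]
{p, t} --a--> {p, t}  [seen]
{p, t} --b--> {p, q, t}  [new]
{q} --a--> {p, s}  [new]
{q} --b--> {t}  [new]
{p, q, t} --a--> {p, s, t}  [new]
{p, q, t} --b--> {p, q, t}  [seen]
{p, s} --a--> {p, q, r, t}  [new]
{p, s} --b--> {q, s}  [new]
{t} --a--> ∅  [new]
{t} --b--> {p, t}  [seen]
{p, s, t} --a--> {p, q, r, t}  [seen]
{p, s, t} --b--> {p, q, s, t}  [new]
{p, q, r, t} --a--> {p, s, t}  [seen]
{p, q, r, t} --b--> {p, q, s, t}  [seen]
{q, s} --a--> {p, q, r, s}  [new]
{q, s} --b--> {s, t}  [new]
∅ --a--> ∅  [seen]
∅ --b--> ∅  [seen]
{p, q, s, t} --a--> {p, q, r, s, t}  [new]
{p, q, s, t} --b--> {p, q, s, t}  [seen]
{p, q, r, s} --a--> {p, q, r, s, t}  [seen]
{p, q, r, s} --b--> {p, q, s, t}  [seen]
{s, t} --a--> {p, q, r}  [new]
{s, t} --b--> {p, s, t}  [seen]
{p, q, r, s, t} --a--> {p, q, r, s, t}  [seen]
{p, q, r, s, t} --b--> {p, q, s, t}  [seen]
{p, q, r} --a--> {p, s, t}  [seen]
{p, q, r} --b--> {p, q, s, t}  [seen]
Reachable DFA states: {p}, {p, t}, {q}, {p, q, t}, {p, s}, {t}, {p, s, t}, {p, q, r, t}, {q, s}, ∅, {p, q, s, t}, {p, q, r, s}, {s, t}, {p, q, r, s, t}, {p, q, r}.

15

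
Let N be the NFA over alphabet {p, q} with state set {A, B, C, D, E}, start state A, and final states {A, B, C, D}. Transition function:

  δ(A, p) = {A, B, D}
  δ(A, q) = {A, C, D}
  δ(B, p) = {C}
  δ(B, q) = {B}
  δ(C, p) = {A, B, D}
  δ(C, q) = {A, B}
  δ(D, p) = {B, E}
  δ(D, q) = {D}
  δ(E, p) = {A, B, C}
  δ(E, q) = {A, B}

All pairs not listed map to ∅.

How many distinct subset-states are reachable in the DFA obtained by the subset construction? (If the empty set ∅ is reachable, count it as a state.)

6

Start state of the DFA: {A}.
{A} --p--> {A, B, D}  [new]
{A} --q--> {A, C, D}  [new]
{A, B, D} --p--> {A, B, C, D, E}  [new]
{A, B, D} --q--> {A, B, C, D}  [new]
{A, C, D} --p--> {A, B, D, E}  [new]
{A, C, D} --q--> {A, B, C, D}  [seen]
{A, B, C, D, E} --p--> {A, B, C, D, E}  [seen]
{A, B, C, D, E} --q--> {A, B, C, D}  [seen]
{A, B, C, D} --p--> {A, B, C, D, E}  [seen]
{A, B, C, D} --q--> {A, B, C, D}  [seen]
{A, B, D, E} --p--> {A, B, C, D, E}  [seen]
{A, B, D, E} --q--> {A, B, C, D}  [seen]
Reachable DFA states: {A}, {A, B, D}, {A, C, D}, {A, B, C, D, E}, {A, B, C, D}, {A, B, D, E}.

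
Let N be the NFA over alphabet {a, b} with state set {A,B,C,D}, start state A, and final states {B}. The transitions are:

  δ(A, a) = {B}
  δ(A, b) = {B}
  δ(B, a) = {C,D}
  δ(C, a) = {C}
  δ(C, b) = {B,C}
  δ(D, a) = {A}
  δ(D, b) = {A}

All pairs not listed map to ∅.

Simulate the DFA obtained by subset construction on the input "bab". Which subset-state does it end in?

{A,B,C}

Start: {A}.
δ(A,b) = {B}.
Union: {B}.
After b: {B}.
δ(B,a) = {C,D}.
Union: {C,D}.
After a: {C,D}.
δ(C,b) = {B,C}; δ(D,b) = {A}.
Union: {A,B,C}.
After b: {A,B,C}.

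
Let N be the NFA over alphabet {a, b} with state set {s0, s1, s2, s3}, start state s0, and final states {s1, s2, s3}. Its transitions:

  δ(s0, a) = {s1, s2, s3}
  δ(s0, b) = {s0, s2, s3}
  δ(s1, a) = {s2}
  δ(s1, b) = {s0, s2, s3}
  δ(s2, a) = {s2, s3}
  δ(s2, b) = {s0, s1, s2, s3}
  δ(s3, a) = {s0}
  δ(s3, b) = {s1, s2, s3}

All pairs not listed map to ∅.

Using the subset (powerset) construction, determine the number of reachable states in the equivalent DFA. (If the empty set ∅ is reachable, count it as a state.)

Start state of the DFA: {s0}.
{s0} --a--> {s1, s2, s3}  [new]
{s0} --b--> {s0, s2, s3}  [new]
{s1, s2, s3} --a--> {s0, s2, s3}  [seen]
{s1, s2, s3} --b--> {s0, s1, s2, s3}  [new]
{s0, s2, s3} --a--> {s0, s1, s2, s3}  [seen]
{s0, s2, s3} --b--> {s0, s1, s2, s3}  [seen]
{s0, s1, s2, s3} --a--> {s0, s1, s2, s3}  [seen]
{s0, s1, s2, s3} --b--> {s0, s1, s2, s3}  [seen]
Reachable DFA states: {s0}, {s1, s2, s3}, {s0, s2, s3}, {s0, s1, s2, s3}.

4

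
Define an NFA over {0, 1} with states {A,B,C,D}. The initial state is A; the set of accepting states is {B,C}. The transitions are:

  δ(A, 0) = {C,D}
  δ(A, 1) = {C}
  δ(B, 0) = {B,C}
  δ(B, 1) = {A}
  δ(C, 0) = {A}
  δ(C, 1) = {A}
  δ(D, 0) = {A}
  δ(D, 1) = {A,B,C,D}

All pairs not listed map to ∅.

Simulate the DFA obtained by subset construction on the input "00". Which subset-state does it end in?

{A}

Start: {A}.
δ(A,0) = {C,D}.
Union: {C,D}.
After 0: {C,D}.
δ(C,0) = {A}; δ(D,0) = {A}.
Union: {A}.
After 0: {A}.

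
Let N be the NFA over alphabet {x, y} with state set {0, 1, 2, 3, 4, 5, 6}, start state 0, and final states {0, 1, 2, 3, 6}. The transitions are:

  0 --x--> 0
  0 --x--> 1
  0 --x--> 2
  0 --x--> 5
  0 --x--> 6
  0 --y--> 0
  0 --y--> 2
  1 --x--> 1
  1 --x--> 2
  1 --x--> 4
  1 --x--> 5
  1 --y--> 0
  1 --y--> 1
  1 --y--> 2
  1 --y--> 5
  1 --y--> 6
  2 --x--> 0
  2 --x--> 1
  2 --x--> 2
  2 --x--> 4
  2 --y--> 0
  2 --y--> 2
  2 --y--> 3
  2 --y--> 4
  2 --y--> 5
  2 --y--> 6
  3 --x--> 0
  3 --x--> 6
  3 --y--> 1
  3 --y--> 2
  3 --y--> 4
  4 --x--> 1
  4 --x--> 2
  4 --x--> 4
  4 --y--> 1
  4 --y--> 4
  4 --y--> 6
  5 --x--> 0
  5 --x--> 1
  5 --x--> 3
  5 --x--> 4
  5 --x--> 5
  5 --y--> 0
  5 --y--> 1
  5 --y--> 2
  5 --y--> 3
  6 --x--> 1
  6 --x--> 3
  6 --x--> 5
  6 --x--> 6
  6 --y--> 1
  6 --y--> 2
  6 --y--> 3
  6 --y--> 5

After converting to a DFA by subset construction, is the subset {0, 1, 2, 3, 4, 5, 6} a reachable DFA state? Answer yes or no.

yes

Start state of the DFA: {0}.
{0} --x--> {0, 1, 2, 5, 6}  [new]
{0} --y--> {0, 2}  [new]
{0, 1, 2, 5, 6} --x--> {0, 1, 2, 3, 4, 5, 6}  [new]
{0, 1, 2, 5, 6} --y--> {0, 1, 2, 3, 4, 5, 6}  [seen]
{0, 2} --x--> {0, 1, 2, 4, 5, 6}  [new]
{0, 2} --y--> {0, 2, 3, 4, 5, 6}  [new]
{0, 1, 2, 3, 4, 5, 6} --x--> {0, 1, 2, 3, 4, 5, 6}  [seen]
{0, 1, 2, 3, 4, 5, 6} --y--> {0, 1, 2, 3, 4, 5, 6}  [seen]
{0, 1, 2, 4, 5, 6} --x--> {0, 1, 2, 3, 4, 5, 6}  [seen]
{0, 1, 2, 4, 5, 6} --y--> {0, 1, 2, 3, 4, 5, 6}  [seen]
{0, 2, 3, 4, 5, 6} --x--> {0, 1, 2, 3, 4, 5, 6}  [seen]
{0, 2, 3, 4, 5, 6} --y--> {0, 1, 2, 3, 4, 5, 6}  [seen]
Reachable DFA states: {0}, {0, 1, 2, 5, 6}, {0, 2}, {0, 1, 2, 3, 4, 5, 6}, {0, 1, 2, 4, 5, 6}, {0, 2, 3, 4, 5, 6}.
{0, 1, 2, 3, 4, 5, 6} is among them.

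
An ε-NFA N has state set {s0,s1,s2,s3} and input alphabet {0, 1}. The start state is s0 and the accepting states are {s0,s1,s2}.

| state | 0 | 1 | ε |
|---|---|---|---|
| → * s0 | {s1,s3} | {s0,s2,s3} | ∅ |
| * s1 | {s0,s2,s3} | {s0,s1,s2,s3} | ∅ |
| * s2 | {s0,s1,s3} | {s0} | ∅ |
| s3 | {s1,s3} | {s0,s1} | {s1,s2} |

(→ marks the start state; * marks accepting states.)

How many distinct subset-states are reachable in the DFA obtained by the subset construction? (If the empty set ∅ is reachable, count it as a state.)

3

Start state of the DFA: {s0} (ε-closure of the NFA start).
{s0} --0--> {s1,s2,s3}  [new]
{s0} --1--> {s0,s1,s2,s3}  [new]
{s1,s2,s3} --0--> {s0,s1,s2,s3}  [seen]
{s1,s2,s3} --1--> {s0,s1,s2,s3}  [seen]
{s0,s1,s2,s3} --0--> {s0,s1,s2,s3}  [seen]
{s0,s1,s2,s3} --1--> {s0,s1,s2,s3}  [seen]
Reachable DFA states: {s0}, {s1,s2,s3}, {s0,s1,s2,s3}.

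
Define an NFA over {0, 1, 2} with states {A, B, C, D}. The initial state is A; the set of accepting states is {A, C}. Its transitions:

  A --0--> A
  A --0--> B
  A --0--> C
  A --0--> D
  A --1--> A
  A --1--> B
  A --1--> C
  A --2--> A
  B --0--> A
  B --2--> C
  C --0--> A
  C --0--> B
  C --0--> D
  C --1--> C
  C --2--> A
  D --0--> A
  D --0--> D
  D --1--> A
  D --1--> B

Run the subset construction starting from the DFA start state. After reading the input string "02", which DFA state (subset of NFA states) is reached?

Start: {A}.
δ(A,0) = {A, B, C, D}.
Union: {A, B, C, D}.
After 0: {A, B, C, D}.
δ(A,2) = {A}; δ(B,2) = {C}; δ(C,2) = {A}; δ(D,2) = ∅.
Union: {A, C}.
After 2: {A, C}.

{A, C}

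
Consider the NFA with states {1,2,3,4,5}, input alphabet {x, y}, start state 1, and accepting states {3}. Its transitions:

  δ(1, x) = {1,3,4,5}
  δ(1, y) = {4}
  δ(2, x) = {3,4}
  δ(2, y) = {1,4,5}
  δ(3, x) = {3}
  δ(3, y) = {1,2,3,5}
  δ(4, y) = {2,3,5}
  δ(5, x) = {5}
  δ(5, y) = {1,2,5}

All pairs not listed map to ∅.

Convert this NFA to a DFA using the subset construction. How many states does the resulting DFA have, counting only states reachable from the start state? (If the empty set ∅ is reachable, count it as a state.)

Start state of the DFA: {1}.
{1} --x--> {1,3,4,5}  [new]
{1} --y--> {4}  [new]
{1,3,4,5} --x--> {1,3,4,5}  [seen]
{1,3,4,5} --y--> {1,2,3,4,5}  [new]
{4} --x--> ∅  [new]
{4} --y--> {2,3,5}  [new]
{1,2,3,4,5} --x--> {1,3,4,5}  [seen]
{1,2,3,4,5} --y--> {1,2,3,4,5}  [seen]
∅ --x--> ∅  [seen]
∅ --y--> ∅  [seen]
{2,3,5} --x--> {3,4,5}  [new]
{2,3,5} --y--> {1,2,3,4,5}  [seen]
{3,4,5} --x--> {3,5}  [new]
{3,4,5} --y--> {1,2,3,5}  [new]
{3,5} --x--> {3,5}  [seen]
{3,5} --y--> {1,2,3,5}  [seen]
{1,2,3,5} --x--> {1,3,4,5}  [seen]
{1,2,3,5} --y--> {1,2,3,4,5}  [seen]
Reachable DFA states: {1}, {1,3,4,5}, {4}, {1,2,3,4,5}, ∅, {2,3,5}, {3,4,5}, {3,5}, {1,2,3,5}.

9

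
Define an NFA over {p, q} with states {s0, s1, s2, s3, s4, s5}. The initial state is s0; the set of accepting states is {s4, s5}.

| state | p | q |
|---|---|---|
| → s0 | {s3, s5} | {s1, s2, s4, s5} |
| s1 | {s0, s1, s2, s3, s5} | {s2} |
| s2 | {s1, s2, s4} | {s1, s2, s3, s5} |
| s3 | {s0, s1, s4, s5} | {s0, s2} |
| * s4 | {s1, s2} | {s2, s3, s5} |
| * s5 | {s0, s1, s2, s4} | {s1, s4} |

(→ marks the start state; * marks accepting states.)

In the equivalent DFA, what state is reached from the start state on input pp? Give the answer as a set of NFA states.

Start: {s0}.
δ(s0,p) = {s3, s5}.
Union: {s3, s5}.
After p: {s3, s5}.
δ(s3,p) = {s0, s1, s4, s5}; δ(s5,p) = {s0, s1, s2, s4}.
Union: {s0, s1, s2, s4, s5}.
After p: {s0, s1, s2, s4, s5}.

{s0, s1, s2, s4, s5}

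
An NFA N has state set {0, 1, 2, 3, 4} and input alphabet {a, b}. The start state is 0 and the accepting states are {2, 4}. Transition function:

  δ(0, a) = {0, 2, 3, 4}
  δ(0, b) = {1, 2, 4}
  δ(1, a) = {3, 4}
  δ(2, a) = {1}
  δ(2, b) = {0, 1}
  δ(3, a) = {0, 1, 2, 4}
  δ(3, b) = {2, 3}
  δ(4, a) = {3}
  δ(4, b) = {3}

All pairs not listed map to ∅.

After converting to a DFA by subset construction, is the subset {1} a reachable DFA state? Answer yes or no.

Start state of the DFA: {0}.
{0} --a--> {0, 2, 3, 4}  [new]
{0} --b--> {1, 2, 4}  [new]
{0, 2, 3, 4} --a--> {0, 1, 2, 3, 4}  [new]
{0, 2, 3, 4} --b--> {0, 1, 2, 3, 4}  [seen]
{1, 2, 4} --a--> {1, 3, 4}  [new]
{1, 2, 4} --b--> {0, 1, 3}  [new]
{0, 1, 2, 3, 4} --a--> {0, 1, 2, 3, 4}  [seen]
{0, 1, 2, 3, 4} --b--> {0, 1, 2, 3, 4}  [seen]
{1, 3, 4} --a--> {0, 1, 2, 3, 4}  [seen]
{1, 3, 4} --b--> {2, 3}  [new]
{0, 1, 3} --a--> {0, 1, 2, 3, 4}  [seen]
{0, 1, 3} --b--> {1, 2, 3, 4}  [new]
{2, 3} --a--> {0, 1, 2, 4}  [new]
{2, 3} --b--> {0, 1, 2, 3}  [new]
{1, 2, 3, 4} --a--> {0, 1, 2, 3, 4}  [seen]
{1, 2, 3, 4} --b--> {0, 1, 2, 3}  [seen]
{0, 1, 2, 4} --a--> {0, 1, 2, 3, 4}  [seen]
{0, 1, 2, 4} --b--> {0, 1, 2, 3, 4}  [seen]
{0, 1, 2, 3} --a--> {0, 1, 2, 3, 4}  [seen]
{0, 1, 2, 3} --b--> {0, 1, 2, 3, 4}  [seen]
Reachable DFA states: {0}, {0, 2, 3, 4}, {1, 2, 4}, {0, 1, 2, 3, 4}, {1, 3, 4}, {0, 1, 3}, {2, 3}, {1, 2, 3, 4}, {0, 1, 2, 4}, {0, 1, 2, 3}.
{1} is not among them.

no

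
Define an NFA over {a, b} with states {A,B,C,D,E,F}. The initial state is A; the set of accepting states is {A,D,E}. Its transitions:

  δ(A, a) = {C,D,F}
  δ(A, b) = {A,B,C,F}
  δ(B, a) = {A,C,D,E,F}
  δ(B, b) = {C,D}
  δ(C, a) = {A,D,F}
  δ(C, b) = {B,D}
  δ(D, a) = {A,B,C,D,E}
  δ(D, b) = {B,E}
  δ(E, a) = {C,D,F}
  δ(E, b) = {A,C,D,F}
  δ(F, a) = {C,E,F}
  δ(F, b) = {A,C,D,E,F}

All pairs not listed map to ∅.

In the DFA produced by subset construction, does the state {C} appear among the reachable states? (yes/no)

no

Start state of the DFA: {A}.
{A} --a--> {C,D,F}  [new]
{A} --b--> {A,B,C,F}  [new]
{C,D,F} --a--> {A,B,C,D,E,F}  [new]
{C,D,F} --b--> {A,B,C,D,E,F}  [seen]
{A,B,C,F} --a--> {A,C,D,E,F}  [new]
{A,B,C,F} --b--> {A,B,C,D,E,F}  [seen]
{A,B,C,D,E,F} --a--> {A,B,C,D,E,F}  [seen]
{A,B,C,D,E,F} --b--> {A,B,C,D,E,F}  [seen]
{A,C,D,E,F} --a--> {A,B,C,D,E,F}  [seen]
{A,C,D,E,F} --b--> {A,B,C,D,E,F}  [seen]
Reachable DFA states: {A}, {C,D,F}, {A,B,C,F}, {A,B,C,D,E,F}, {A,C,D,E,F}.
{C} is not among them.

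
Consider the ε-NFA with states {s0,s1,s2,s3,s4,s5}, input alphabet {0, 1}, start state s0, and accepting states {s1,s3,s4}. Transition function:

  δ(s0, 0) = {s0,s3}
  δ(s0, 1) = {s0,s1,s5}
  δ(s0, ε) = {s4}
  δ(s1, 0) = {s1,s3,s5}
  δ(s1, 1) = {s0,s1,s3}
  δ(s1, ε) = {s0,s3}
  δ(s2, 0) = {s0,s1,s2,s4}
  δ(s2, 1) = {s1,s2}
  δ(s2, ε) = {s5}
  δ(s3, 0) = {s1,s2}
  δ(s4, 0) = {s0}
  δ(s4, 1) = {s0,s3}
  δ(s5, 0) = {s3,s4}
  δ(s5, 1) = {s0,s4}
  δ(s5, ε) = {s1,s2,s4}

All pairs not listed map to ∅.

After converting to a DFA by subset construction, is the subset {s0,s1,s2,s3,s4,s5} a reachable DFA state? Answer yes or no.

yes

Start state of the DFA: {s0,s4} (ε-closure of the NFA start).
{s0,s4} --0--> {s0,s3,s4}  [new]
{s0,s4} --1--> {s0,s1,s2,s3,s4,s5}  [new]
{s0,s3,s4} --0--> {s0,s1,s2,s3,s4,s5}  [seen]
{s0,s3,s4} --1--> {s0,s1,s2,s3,s4,s5}  [seen]
{s0,s1,s2,s3,s4,s5} --0--> {s0,s1,s2,s3,s4,s5}  [seen]
{s0,s1,s2,s3,s4,s5} --1--> {s0,s1,s2,s3,s4,s5}  [seen]
Reachable DFA states: {s0,s4}, {s0,s3,s4}, {s0,s1,s2,s3,s4,s5}.
{s0,s1,s2,s3,s4,s5} is among them.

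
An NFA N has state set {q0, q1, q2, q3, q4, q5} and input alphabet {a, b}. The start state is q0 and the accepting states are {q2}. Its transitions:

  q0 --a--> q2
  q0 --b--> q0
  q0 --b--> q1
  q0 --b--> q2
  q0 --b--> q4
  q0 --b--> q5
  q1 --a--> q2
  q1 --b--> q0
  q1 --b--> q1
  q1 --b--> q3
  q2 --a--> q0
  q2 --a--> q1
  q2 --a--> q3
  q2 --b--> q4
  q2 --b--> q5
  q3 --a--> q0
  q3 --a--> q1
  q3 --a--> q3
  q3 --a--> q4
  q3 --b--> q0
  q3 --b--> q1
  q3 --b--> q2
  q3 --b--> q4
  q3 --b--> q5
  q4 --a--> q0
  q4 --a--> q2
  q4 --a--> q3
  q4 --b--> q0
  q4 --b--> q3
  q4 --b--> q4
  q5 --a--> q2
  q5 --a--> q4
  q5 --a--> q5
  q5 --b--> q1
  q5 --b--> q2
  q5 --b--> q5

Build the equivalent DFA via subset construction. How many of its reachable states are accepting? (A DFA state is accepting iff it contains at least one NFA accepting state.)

5

Start state of the DFA: {q0}.
{q0} --a--> {q2}  [new]
{q0} --b--> {q0, q1, q2, q4, q5}  [new]
{q2} --a--> {q0, q1, q3}  [new]
{q2} --b--> {q4, q5}  [new]
{q0, q1, q2, q4, q5} --a--> {q0, q1, q2, q3, q4, q5}  [new]
{q0, q1, q2, q4, q5} --b--> {q0, q1, q2, q3, q4, q5}  [seen]
{q0, q1, q3} --a--> {q0, q1, q2, q3, q4}  [new]
{q0, q1, q3} --b--> {q0, q1, q2, q3, q4, q5}  [seen]
{q4, q5} --a--> {q0, q2, q3, q4, q5}  [new]
{q4, q5} --b--> {q0, q1, q2, q3, q4, q5}  [seen]
{q0, q1, q2, q3, q4, q5} --a--> {q0, q1, q2, q3, q4, q5}  [seen]
{q0, q1, q2, q3, q4, q5} --b--> {q0, q1, q2, q3, q4, q5}  [seen]
{q0, q1, q2, q3, q4} --a--> {q0, q1, q2, q3, q4}  [seen]
{q0, q1, q2, q3, q4} --b--> {q0, q1, q2, q3, q4, q5}  [seen]
{q0, q2, q3, q4, q5} --a--> {q0, q1, q2, q3, q4, q5}  [seen]
{q0, q2, q3, q4, q5} --b--> {q0, q1, q2, q3, q4, q5}  [seen]
Reachable DFA states: {q0}, {q2}, {q0, q1, q2, q4, q5}, {q0, q1, q3}, {q4, q5}, {q0, q1, q2, q3, q4, q5}, {q0, q1, q2, q3, q4}, {q0, q2, q3, q4, q5}.
Accepting DFA states (contain an NFA accepting state): {q2}, {q0, q1, q2, q4, q5}, {q0, q1, q2, q3, q4, q5}, {q0, q1, q2, q3, q4}, {q0, q2, q3, q4, q5}.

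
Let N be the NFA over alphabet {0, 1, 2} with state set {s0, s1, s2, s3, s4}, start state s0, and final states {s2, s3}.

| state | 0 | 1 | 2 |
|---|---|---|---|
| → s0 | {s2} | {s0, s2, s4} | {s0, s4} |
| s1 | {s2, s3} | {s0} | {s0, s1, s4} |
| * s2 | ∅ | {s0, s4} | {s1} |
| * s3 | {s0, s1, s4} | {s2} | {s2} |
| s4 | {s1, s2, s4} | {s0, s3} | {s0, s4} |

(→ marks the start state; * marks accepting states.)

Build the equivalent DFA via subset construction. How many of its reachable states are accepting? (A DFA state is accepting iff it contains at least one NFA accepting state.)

Start state of the DFA: {s0}.
{s0} --0--> {s2}  [new]
{s0} --1--> {s0, s2, s4}  [new]
{s0} --2--> {s0, s4}  [new]
{s2} --0--> ∅  [new]
{s2} --1--> {s0, s4}  [seen]
{s2} --2--> {s1}  [new]
{s0, s2, s4} --0--> {s1, s2, s4}  [new]
{s0, s2, s4} --1--> {s0, s2, s3, s4}  [new]
{s0, s2, s4} --2--> {s0, s1, s4}  [new]
{s0, s4} --0--> {s1, s2, s4}  [seen]
{s0, s4} --1--> {s0, s2, s3, s4}  [seen]
{s0, s4} --2--> {s0, s4}  [seen]
∅ --0--> ∅  [seen]
∅ --1--> ∅  [seen]
∅ --2--> ∅  [seen]
{s1} --0--> {s2, s3}  [new]
{s1} --1--> {s0}  [seen]
{s1} --2--> {s0, s1, s4}  [seen]
{s1, s2, s4} --0--> {s1, s2, s3, s4}  [new]
{s1, s2, s4} --1--> {s0, s3, s4}  [new]
{s1, s2, s4} --2--> {s0, s1, s4}  [seen]
{s0, s2, s3, s4} --0--> {s0, s1, s2, s4}  [new]
{s0, s2, s3, s4} --1--> {s0, s2, s3, s4}  [seen]
{s0, s2, s3, s4} --2--> {s0, s1, s2, s4}  [seen]
{s0, s1, s4} --0--> {s1, s2, s3, s4}  [seen]
{s0, s1, s4} --1--> {s0, s2, s3, s4}  [seen]
{s0, s1, s4} --2--> {s0, s1, s4}  [seen]
{s2, s3} --0--> {s0, s1, s4}  [seen]
{s2, s3} --1--> {s0, s2, s4}  [seen]
{s2, s3} --2--> {s1, s2}  [new]
{s1, s2, s3, s4} --0--> {s0, s1, s2, s3, s4}  [new]
{s1, s2, s3, s4} --1--> {s0, s2, s3, s4}  [seen]
{s1, s2, s3, s4} --2--> {s0, s1, s2, s4}  [seen]
{s0, s3, s4} --0--> {s0, s1, s2, s4}  [seen]
{s0, s3, s4} --1--> {s0, s2, s3, s4}  [seen]
{s0, s3, s4} --2--> {s0, s2, s4}  [seen]
{s0, s1, s2, s4} --0--> {s1, s2, s3, s4}  [seen]
{s0, s1, s2, s4} --1--> {s0, s2, s3, s4}  [seen]
{s0, s1, s2, s4} --2--> {s0, s1, s4}  [seen]
{s1, s2} --0--> {s2, s3}  [seen]
{s1, s2} --1--> {s0, s4}  [seen]
{s1, s2} --2--> {s0, s1, s4}  [seen]
{s0, s1, s2, s3, s4} --0--> {s0, s1, s2, s3, s4}  [seen]
{s0, s1, s2, s3, s4} --1--> {s0, s2, s3, s4}  [seen]
{s0, s1, s2, s3, s4} --2--> {s0, s1, s2, s4}  [seen]
Reachable DFA states: {s0}, {s2}, {s0, s2, s4}, {s0, s4}, ∅, {s1}, {s1, s2, s4}, {s0, s2, s3, s4}, {s0, s1, s4}, {s2, s3}, {s1, s2, s3, s4}, {s0, s3, s4}, {s0, s1, s2, s4}, {s1, s2}, {s0, s1, s2, s3, s4}.
Accepting DFA states (contain an NFA accepting state): {s2}, {s0, s2, s4}, {s1, s2, s4}, {s0, s2, s3, s4}, {s2, s3}, {s1, s2, s3, s4}, {s0, s3, s4}, {s0, s1, s2, s4}, {s1, s2}, {s0, s1, s2, s3, s4}.

10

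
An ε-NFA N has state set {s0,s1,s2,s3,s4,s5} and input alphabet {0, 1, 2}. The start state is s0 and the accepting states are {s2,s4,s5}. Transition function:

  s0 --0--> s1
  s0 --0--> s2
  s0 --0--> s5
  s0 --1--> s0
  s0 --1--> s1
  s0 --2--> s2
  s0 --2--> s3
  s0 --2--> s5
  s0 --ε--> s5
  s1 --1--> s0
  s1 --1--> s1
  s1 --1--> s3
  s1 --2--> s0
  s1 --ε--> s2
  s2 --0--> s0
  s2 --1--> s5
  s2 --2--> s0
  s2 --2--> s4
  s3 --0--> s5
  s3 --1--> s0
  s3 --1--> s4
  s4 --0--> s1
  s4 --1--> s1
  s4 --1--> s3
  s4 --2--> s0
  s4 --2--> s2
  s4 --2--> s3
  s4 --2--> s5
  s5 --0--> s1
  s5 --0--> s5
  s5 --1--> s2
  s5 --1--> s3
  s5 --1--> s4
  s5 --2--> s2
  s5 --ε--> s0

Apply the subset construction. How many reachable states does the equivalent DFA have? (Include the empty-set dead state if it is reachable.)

Start state of the DFA: {s0,s5} (ε-closure of the NFA start).
{s0,s5} --0--> {s0,s1,s2,s5}  [new]
{s0,s5} --1--> {s0,s1,s2,s3,s4,s5}  [new]
{s0,s5} --2--> {s0,s2,s3,s5}  [new]
{s0,s1,s2,s5} --0--> {s0,s1,s2,s5}  [seen]
{s0,s1,s2,s5} --1--> {s0,s1,s2,s3,s4,s5}  [seen]
{s0,s1,s2,s5} --2--> {s0,s2,s3,s4,s5}  [new]
{s0,s1,s2,s3,s4,s5} --0--> {s0,s1,s2,s5}  [seen]
{s0,s1,s2,s3,s4,s5} --1--> {s0,s1,s2,s3,s4,s5}  [seen]
{s0,s1,s2,s3,s4,s5} --2--> {s0,s2,s3,s4,s5}  [seen]
{s0,s2,s3,s5} --0--> {s0,s1,s2,s5}  [seen]
{s0,s2,s3,s5} --1--> {s0,s1,s2,s3,s4,s5}  [seen]
{s0,s2,s3,s5} --2--> {s0,s2,s3,s4,s5}  [seen]
{s0,s2,s3,s4,s5} --0--> {s0,s1,s2,s5}  [seen]
{s0,s2,s3,s4,s5} --1--> {s0,s1,s2,s3,s4,s5}  [seen]
{s0,s2,s3,s4,s5} --2--> {s0,s2,s3,s4,s5}  [seen]
Reachable DFA states: {s0,s5}, {s0,s1,s2,s5}, {s0,s1,s2,s3,s4,s5}, {s0,s2,s3,s5}, {s0,s2,s3,s4,s5}.

5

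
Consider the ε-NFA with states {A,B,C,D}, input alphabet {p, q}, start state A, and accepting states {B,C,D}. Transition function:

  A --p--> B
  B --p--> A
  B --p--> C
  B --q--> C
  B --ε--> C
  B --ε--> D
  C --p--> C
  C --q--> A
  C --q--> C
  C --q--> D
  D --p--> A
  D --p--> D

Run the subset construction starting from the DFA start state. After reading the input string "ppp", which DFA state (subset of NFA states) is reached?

{A,B,C,D}

Start: {A}.
δ(A,p) = {B}.
Union: {B}.
ε-closure gives {B,C,D}.
After p: {B,C,D}.
δ(B,p) = {A,C}; δ(C,p) = {C}; δ(D,p) = {A,D}.
Union: {A,C,D}.
After p: {A,C,D}.
δ(A,p) = {B}; δ(C,p) = {C}; δ(D,p) = {A,D}.
Union: {A,B,C,D}.
After p: {A,B,C,D}.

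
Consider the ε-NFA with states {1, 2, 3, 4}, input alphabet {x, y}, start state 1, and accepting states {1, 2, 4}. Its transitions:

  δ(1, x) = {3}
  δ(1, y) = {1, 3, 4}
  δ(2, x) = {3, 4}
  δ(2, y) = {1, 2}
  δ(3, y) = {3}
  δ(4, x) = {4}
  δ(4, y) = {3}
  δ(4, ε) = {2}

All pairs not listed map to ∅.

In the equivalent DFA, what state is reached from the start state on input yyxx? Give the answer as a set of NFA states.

{2, 3, 4}

Start: {1}.
δ(1,y) = {1, 3, 4}.
Union: {1, 3, 4}.
ε-closure gives {1, 2, 3, 4}.
After y: {1, 2, 3, 4}.
δ(1,y) = {1, 3, 4}; δ(2,y) = {1, 2}; δ(3,y) = {3}; δ(4,y) = {3}.
Union: {1, 2, 3, 4}.
After y: {1, 2, 3, 4}.
δ(1,x) = {3}; δ(2,x) = {3, 4}; δ(3,x) = ∅; δ(4,x) = {4}.
Union: {3, 4}.
ε-closure gives {2, 3, 4}.
After x: {2, 3, 4}.
δ(2,x) = {3, 4}; δ(3,x) = ∅; δ(4,x) = {4}.
Union: {3, 4}.
ε-closure gives {2, 3, 4}.
After x: {2, 3, 4}.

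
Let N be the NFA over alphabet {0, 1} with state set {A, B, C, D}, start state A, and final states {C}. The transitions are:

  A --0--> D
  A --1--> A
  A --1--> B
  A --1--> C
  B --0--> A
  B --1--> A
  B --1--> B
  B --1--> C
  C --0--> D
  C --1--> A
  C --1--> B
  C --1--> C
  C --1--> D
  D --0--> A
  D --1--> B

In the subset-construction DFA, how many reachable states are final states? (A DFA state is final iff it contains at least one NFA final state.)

2

Start state of the DFA: {A}.
{A} --0--> {D}  [new]
{A} --1--> {A, B, C}  [new]
{D} --0--> {A}  [seen]
{D} --1--> {B}  [new]
{A, B, C} --0--> {A, D}  [new]
{A, B, C} --1--> {A, B, C, D}  [new]
{B} --0--> {A}  [seen]
{B} --1--> {A, B, C}  [seen]
{A, D} --0--> {A, D}  [seen]
{A, D} --1--> {A, B, C}  [seen]
{A, B, C, D} --0--> {A, D}  [seen]
{A, B, C, D} --1--> {A, B, C, D}  [seen]
Reachable DFA states: {A}, {D}, {A, B, C}, {B}, {A, D}, {A, B, C, D}.
Accepting DFA states (contain an NFA accepting state): {A, B, C}, {A, B, C, D}.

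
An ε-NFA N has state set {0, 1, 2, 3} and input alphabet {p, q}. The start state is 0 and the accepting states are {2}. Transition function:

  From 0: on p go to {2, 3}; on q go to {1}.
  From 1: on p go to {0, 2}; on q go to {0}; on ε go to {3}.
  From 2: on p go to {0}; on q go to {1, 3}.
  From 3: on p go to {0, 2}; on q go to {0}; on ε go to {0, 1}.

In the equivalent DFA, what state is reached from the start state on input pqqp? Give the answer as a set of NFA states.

{0, 1, 2, 3}

Start: {0}.
δ(0,p) = {2, 3}.
Union: {2, 3}.
ε-closure gives {0, 1, 2, 3}.
After p: {0, 1, 2, 3}.
δ(0,q) = {1}; δ(1,q) = {0}; δ(2,q) = {1, 3}; δ(3,q) = {0}.
Union: {0, 1, 3}.
After q: {0, 1, 3}.
δ(0,q) = {1}; δ(1,q) = {0}; δ(3,q) = {0}.
Union: {0, 1}.
ε-closure gives {0, 1, 3}.
After q: {0, 1, 3}.
δ(0,p) = {2, 3}; δ(1,p) = {0, 2}; δ(3,p) = {0, 2}.
Union: {0, 2, 3}.
ε-closure gives {0, 1, 2, 3}.
After p: {0, 1, 2, 3}.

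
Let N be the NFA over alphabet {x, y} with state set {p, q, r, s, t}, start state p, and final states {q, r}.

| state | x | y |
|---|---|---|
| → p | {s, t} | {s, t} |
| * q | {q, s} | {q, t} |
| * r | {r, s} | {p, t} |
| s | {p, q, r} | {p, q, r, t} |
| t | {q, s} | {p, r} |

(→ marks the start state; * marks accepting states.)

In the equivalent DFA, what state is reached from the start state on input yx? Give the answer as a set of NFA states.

Start: {p}.
δ(p,y) = {s, t}.
Union: {s, t}.
After y: {s, t}.
δ(s,x) = {p, q, r}; δ(t,x) = {q, s}.
Union: {p, q, r, s}.
After x: {p, q, r, s}.

{p, q, r, s}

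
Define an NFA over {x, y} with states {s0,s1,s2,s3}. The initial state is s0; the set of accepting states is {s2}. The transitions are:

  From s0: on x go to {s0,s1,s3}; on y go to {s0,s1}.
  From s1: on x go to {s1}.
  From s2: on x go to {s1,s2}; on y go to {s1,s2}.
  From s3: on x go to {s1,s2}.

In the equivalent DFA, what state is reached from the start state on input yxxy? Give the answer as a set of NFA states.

Start: {s0}.
δ(s0,y) = {s0,s1}.
Union: {s0,s1}.
After y: {s0,s1}.
δ(s0,x) = {s0,s1,s3}; δ(s1,x) = {s1}.
Union: {s0,s1,s3}.
After x: {s0,s1,s3}.
δ(s0,x) = {s0,s1,s3}; δ(s1,x) = {s1}; δ(s3,x) = {s1,s2}.
Union: {s0,s1,s2,s3}.
After x: {s0,s1,s2,s3}.
δ(s0,y) = {s0,s1}; δ(s1,y) = ∅; δ(s2,y) = {s1,s2}; δ(s3,y) = ∅.
Union: {s0,s1,s2}.
After y: {s0,s1,s2}.

{s0,s1,s2}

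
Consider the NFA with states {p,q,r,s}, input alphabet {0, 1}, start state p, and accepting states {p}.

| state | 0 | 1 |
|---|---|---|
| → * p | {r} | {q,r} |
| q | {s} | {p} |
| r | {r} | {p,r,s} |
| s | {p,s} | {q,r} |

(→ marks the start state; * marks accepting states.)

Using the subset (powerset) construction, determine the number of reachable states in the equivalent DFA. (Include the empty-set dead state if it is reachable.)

6

Start state of the DFA: {p}.
{p} --0--> {r}  [new]
{p} --1--> {q,r}  [new]
{r} --0--> {r}  [seen]
{r} --1--> {p,r,s}  [new]
{q,r} --0--> {r,s}  [new]
{q,r} --1--> {p,r,s}  [seen]
{p,r,s} --0--> {p,r,s}  [seen]
{p,r,s} --1--> {p,q,r,s}  [new]
{r,s} --0--> {p,r,s}  [seen]
{r,s} --1--> {p,q,r,s}  [seen]
{p,q,r,s} --0--> {p,r,s}  [seen]
{p,q,r,s} --1--> {p,q,r,s}  [seen]
Reachable DFA states: {p}, {r}, {q,r}, {p,r,s}, {r,s}, {p,q,r,s}.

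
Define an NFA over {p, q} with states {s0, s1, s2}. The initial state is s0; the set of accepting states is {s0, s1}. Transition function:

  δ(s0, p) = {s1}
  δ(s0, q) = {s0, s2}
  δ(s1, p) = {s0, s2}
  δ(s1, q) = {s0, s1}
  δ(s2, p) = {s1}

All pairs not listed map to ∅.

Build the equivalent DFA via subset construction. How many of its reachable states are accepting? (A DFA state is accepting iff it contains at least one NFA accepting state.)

5

Start state of the DFA: {s0}.
{s0} --p--> {s1}  [new]
{s0} --q--> {s0, s2}  [new]
{s1} --p--> {s0, s2}  [seen]
{s1} --q--> {s0, s1}  [new]
{s0, s2} --p--> {s1}  [seen]
{s0, s2} --q--> {s0, s2}  [seen]
{s0, s1} --p--> {s0, s1, s2}  [new]
{s0, s1} --q--> {s0, s1, s2}  [seen]
{s0, s1, s2} --p--> {s0, s1, s2}  [seen]
{s0, s1, s2} --q--> {s0, s1, s2}  [seen]
Reachable DFA states: {s0}, {s1}, {s0, s2}, {s0, s1}, {s0, s1, s2}.
Accepting DFA states (contain an NFA accepting state): {s0}, {s1}, {s0, s2}, {s0, s1}, {s0, s1, s2}.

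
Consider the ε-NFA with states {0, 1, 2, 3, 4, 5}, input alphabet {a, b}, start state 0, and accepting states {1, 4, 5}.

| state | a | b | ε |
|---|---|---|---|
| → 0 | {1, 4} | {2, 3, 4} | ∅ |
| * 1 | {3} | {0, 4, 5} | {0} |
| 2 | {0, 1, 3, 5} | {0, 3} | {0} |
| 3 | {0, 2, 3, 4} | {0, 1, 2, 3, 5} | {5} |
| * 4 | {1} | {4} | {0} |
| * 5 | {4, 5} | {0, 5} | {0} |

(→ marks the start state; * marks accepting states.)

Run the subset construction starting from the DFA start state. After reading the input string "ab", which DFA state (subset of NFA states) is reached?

Start: {0}.
δ(0,a) = {1, 4}.
Union: {1, 4}.
ε-closure gives {0, 1, 4}.
After a: {0, 1, 4}.
δ(0,b) = {2, 3, 4}; δ(1,b) = {0, 4, 5}; δ(4,b) = {4}.
Union: {0, 2, 3, 4, 5}.
After b: {0, 2, 3, 4, 5}.

{0, 2, 3, 4, 5}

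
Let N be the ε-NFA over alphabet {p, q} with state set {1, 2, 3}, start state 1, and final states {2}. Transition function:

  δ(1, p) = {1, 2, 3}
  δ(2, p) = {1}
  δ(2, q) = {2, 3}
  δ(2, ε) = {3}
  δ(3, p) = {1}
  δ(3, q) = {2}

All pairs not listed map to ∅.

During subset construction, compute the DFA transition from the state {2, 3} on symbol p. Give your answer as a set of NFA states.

{1}

δ(2,p) = {1}; δ(3,p) = {1}.
Union: {1}.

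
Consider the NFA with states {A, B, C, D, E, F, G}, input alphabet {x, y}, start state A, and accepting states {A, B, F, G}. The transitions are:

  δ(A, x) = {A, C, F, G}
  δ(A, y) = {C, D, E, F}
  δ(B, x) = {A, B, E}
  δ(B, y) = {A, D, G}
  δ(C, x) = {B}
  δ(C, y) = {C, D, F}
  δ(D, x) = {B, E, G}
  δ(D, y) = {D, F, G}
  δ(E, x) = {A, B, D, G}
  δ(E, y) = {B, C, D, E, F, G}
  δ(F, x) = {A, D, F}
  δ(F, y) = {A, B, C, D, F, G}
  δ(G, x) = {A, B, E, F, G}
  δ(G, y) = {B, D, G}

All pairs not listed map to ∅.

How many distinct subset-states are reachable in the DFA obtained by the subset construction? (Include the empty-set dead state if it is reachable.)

Start state of the DFA: {A}.
{A} --x--> {A, C, F, G}  [new]
{A} --y--> {C, D, E, F}  [new]
{A, C, F, G} --x--> {A, B, C, D, E, F, G}  [new]
{A, C, F, G} --y--> {A, B, C, D, E, F, G}  [seen]
{C, D, E, F} --x--> {A, B, D, E, F, G}  [new]
{C, D, E, F} --y--> {A, B, C, D, E, F, G}  [seen]
{A, B, C, D, E, F, G} --x--> {A, B, C, D, E, F, G}  [seen]
{A, B, C, D, E, F, G} --y--> {A, B, C, D, E, F, G}  [seen]
{A, B, D, E, F, G} --x--> {A, B, C, D, E, F, G}  [seen]
{A, B, D, E, F, G} --y--> {A, B, C, D, E, F, G}  [seen]
Reachable DFA states: {A}, {A, C, F, G}, {C, D, E, F}, {A, B, C, D, E, F, G}, {A, B, D, E, F, G}.

5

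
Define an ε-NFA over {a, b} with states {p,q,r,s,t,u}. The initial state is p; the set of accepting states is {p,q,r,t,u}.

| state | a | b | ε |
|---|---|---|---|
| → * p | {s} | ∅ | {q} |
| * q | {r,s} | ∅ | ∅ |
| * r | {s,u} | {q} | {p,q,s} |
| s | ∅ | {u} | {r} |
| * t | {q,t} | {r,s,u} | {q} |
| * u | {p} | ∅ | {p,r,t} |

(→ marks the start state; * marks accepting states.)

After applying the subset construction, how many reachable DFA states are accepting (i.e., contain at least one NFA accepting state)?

3

Start state of the DFA: {p,q} (ε-closure of the NFA start).
{p,q} --a--> {p,q,r,s}  [new]
{p,q} --b--> ∅  [new]
{p,q,r,s} --a--> {p,q,r,s,t,u}  [new]
{p,q,r,s} --b--> {p,q,r,s,t,u}  [seen]
∅ --a--> ∅  [seen]
∅ --b--> ∅  [seen]
{p,q,r,s,t,u} --a--> {p,q,r,s,t,u}  [seen]
{p,q,r,s,t,u} --b--> {p,q,r,s,t,u}  [seen]
Reachable DFA states: {p,q}, {p,q,r,s}, ∅, {p,q,r,s,t,u}.
Accepting DFA states (contain an NFA accepting state): {p,q}, {p,q,r,s}, {p,q,r,s,t,u}.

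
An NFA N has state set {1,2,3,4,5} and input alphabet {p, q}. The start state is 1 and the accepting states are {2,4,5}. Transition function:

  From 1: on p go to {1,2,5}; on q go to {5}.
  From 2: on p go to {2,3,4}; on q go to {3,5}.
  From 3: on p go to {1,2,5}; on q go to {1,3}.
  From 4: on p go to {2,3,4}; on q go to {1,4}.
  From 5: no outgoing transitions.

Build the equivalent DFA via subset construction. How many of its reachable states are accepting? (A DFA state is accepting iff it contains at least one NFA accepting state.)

6

Start state of the DFA: {1}.
{1} --p--> {1,2,5}  [new]
{1} --q--> {5}  [new]
{1,2,5} --p--> {1,2,3,4,5}  [new]
{1,2,5} --q--> {3,5}  [new]
{5} --p--> ∅  [new]
{5} --q--> ∅  [seen]
{1,2,3,4,5} --p--> {1,2,3,4,5}  [seen]
{1,2,3,4,5} --q--> {1,3,4,5}  [new]
{3,5} --p--> {1,2,5}  [seen]
{3,5} --q--> {1,3}  [new]
∅ --p--> ∅  [seen]
∅ --q--> ∅  [seen]
{1,3,4,5} --p--> {1,2,3,4,5}  [seen]
{1,3,4,5} --q--> {1,3,4,5}  [seen]
{1,3} --p--> {1,2,5}  [seen]
{1,3} --q--> {1,3,5}  [new]
{1,3,5} --p--> {1,2,5}  [seen]
{1,3,5} --q--> {1,3,5}  [seen]
Reachable DFA states: {1}, {1,2,5}, {5}, {1,2,3,4,5}, {3,5}, ∅, {1,3,4,5}, {1,3}, {1,3,5}.
Accepting DFA states (contain an NFA accepting state): {1,2,5}, {5}, {1,2,3,4,5}, {3,5}, {1,3,4,5}, {1,3,5}.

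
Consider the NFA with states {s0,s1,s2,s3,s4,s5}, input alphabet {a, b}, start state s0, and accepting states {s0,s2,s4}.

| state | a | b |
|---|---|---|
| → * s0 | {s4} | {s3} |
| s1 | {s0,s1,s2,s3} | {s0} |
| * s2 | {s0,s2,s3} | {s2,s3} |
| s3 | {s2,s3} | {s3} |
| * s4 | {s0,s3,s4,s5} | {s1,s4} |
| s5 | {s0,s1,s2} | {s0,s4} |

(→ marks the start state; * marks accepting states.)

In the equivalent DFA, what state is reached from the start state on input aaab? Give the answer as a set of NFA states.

Start: {s0}.
δ(s0,a) = {s4}.
Union: {s4}.
After a: {s4}.
δ(s4,a) = {s0,s3,s4,s5}.
Union: {s0,s3,s4,s5}.
After a: {s0,s3,s4,s5}.
δ(s0,a) = {s4}; δ(s3,a) = {s2,s3}; δ(s4,a) = {s0,s3,s4,s5}; δ(s5,a) = {s0,s1,s2}.
Union: {s0,s1,s2,s3,s4,s5}.
After a: {s0,s1,s2,s3,s4,s5}.
δ(s0,b) = {s3}; δ(s1,b) = {s0}; δ(s2,b) = {s2,s3}; δ(s3,b) = {s3}; δ(s4,b) = {s1,s4}; δ(s5,b) = {s0,s4}.
Union: {s0,s1,s2,s3,s4}.
After b: {s0,s1,s2,s3,s4}.

{s0,s1,s2,s3,s4}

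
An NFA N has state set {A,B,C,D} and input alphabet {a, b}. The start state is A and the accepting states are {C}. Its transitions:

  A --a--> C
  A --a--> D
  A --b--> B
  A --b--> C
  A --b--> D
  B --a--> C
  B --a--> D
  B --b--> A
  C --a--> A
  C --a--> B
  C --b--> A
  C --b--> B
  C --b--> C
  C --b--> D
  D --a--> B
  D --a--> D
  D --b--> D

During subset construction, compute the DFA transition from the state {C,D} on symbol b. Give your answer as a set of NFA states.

δ(C,b) = {A,B,C,D}; δ(D,b) = {D}.
Union: {A,B,C,D}.

{A,B,C,D}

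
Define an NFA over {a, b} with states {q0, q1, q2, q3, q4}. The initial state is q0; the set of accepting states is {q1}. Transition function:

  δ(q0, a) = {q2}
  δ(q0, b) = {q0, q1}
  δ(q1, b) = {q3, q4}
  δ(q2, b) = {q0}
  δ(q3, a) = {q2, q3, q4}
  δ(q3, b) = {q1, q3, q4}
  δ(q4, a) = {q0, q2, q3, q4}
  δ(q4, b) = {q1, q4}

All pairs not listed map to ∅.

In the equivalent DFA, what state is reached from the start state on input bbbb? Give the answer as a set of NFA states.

Start: {q0}.
δ(q0,b) = {q0, q1}.
Union: {q0, q1}.
After b: {q0, q1}.
δ(q0,b) = {q0, q1}; δ(q1,b) = {q3, q4}.
Union: {q0, q1, q3, q4}.
After b: {q0, q1, q3, q4}.
δ(q0,b) = {q0, q1}; δ(q1,b) = {q3, q4}; δ(q3,b) = {q1, q3, q4}; δ(q4,b) = {q1, q4}.
Union: {q0, q1, q3, q4}.
After b: {q0, q1, q3, q4}.
δ(q0,b) = {q0, q1}; δ(q1,b) = {q3, q4}; δ(q3,b) = {q1, q3, q4}; δ(q4,b) = {q1, q4}.
Union: {q0, q1, q3, q4}.
After b: {q0, q1, q3, q4}.

{q0, q1, q3, q4}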